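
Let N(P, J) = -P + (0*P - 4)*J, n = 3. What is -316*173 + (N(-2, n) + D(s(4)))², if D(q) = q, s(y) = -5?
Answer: -54443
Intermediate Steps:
N(P, J) = -P - 4*J (N(P, J) = -P + (0 - 4)*J = -P - 4*J)
-316*173 + (N(-2, n) + D(s(4)))² = -316*173 + ((-1*(-2) - 4*3) - 5)² = -54668 + ((2 - 12) - 5)² = -54668 + (-10 - 5)² = -54668 + (-15)² = -54668 + 225 = -54443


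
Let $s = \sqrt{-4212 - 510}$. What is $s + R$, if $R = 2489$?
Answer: $2489 + i \sqrt{4722} \approx 2489.0 + 68.717 i$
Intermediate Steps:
$s = i \sqrt{4722}$ ($s = \sqrt{-4212 - 510} = \sqrt{-4722} = i \sqrt{4722} \approx 68.717 i$)
$s + R = i \sqrt{4722} + 2489 = 2489 + i \sqrt{4722}$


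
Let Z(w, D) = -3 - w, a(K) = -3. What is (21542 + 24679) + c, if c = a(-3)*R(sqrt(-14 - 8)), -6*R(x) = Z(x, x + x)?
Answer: 92439/2 - I*sqrt(22)/2 ≈ 46220.0 - 2.3452*I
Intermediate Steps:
R(x) = 1/2 + x/6 (R(x) = -(-3 - x)/6 = 1/2 + x/6)
c = -3/2 - I*sqrt(22)/2 (c = -3*(1/2 + sqrt(-14 - 8)/6) = -3*(1/2 + sqrt(-22)/6) = -3*(1/2 + (I*sqrt(22))/6) = -3*(1/2 + I*sqrt(22)/6) = -3/2 - I*sqrt(22)/2 ≈ -1.5 - 2.3452*I)
(21542 + 24679) + c = (21542 + 24679) + (-3/2 - I*sqrt(22)/2) = 46221 + (-3/2 - I*sqrt(22)/2) = 92439/2 - I*sqrt(22)/2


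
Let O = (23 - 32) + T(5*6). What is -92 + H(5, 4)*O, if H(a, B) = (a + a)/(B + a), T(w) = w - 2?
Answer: -638/9 ≈ -70.889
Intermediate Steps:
T(w) = -2 + w
H(a, B) = 2*a/(B + a) (H(a, B) = (2*a)/(B + a) = 2*a/(B + a))
O = 19 (O = (23 - 32) + (-2 + 5*6) = -9 + (-2 + 30) = -9 + 28 = 19)
-92 + H(5, 4)*O = -92 + (2*5/(4 + 5))*19 = -92 + (2*5/9)*19 = -92 + (2*5*(⅑))*19 = -92 + (10/9)*19 = -92 + 190/9 = -638/9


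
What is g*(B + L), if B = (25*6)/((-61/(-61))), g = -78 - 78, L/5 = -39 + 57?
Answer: -37440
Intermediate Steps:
L = 90 (L = 5*(-39 + 57) = 5*18 = 90)
g = -156
B = 150 (B = 150/((-61*(-1/61))) = 150/1 = 150*1 = 150)
g*(B + L) = -156*(150 + 90) = -156*240 = -37440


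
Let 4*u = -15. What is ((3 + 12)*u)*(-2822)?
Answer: 317475/2 ≈ 1.5874e+5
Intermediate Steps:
u = -15/4 (u = (1/4)*(-15) = -15/4 ≈ -3.7500)
((3 + 12)*u)*(-2822) = ((3 + 12)*(-15/4))*(-2822) = (15*(-15/4))*(-2822) = -225/4*(-2822) = 317475/2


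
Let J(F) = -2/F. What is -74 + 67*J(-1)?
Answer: 60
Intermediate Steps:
-74 + 67*J(-1) = -74 + 67*(-2/(-1)) = -74 + 67*(-2*(-1)) = -74 + 67*2 = -74 + 134 = 60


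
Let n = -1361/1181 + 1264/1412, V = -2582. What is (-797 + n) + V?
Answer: -1408788684/416893 ≈ -3379.3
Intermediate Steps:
n = -107237/416893 (n = -1361*1/1181 + 1264*(1/1412) = -1361/1181 + 316/353 = -107237/416893 ≈ -0.25723)
(-797 + n) + V = (-797 - 107237/416893) - 2582 = -332370958/416893 - 2582 = -1408788684/416893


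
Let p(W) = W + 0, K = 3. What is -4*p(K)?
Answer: -12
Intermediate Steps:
p(W) = W
-4*p(K) = -4*3 = -12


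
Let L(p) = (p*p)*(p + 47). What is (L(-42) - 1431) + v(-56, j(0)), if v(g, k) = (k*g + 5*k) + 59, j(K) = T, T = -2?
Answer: 7550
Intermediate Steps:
j(K) = -2
v(g, k) = 59 + 5*k + g*k (v(g, k) = (g*k + 5*k) + 59 = (5*k + g*k) + 59 = 59 + 5*k + g*k)
L(p) = p²*(47 + p)
(L(-42) - 1431) + v(-56, j(0)) = ((-42)²*(47 - 42) - 1431) + (59 + 5*(-2) - 56*(-2)) = (1764*5 - 1431) + (59 - 10 + 112) = (8820 - 1431) + 161 = 7389 + 161 = 7550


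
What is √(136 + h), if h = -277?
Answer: I*√141 ≈ 11.874*I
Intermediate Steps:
√(136 + h) = √(136 - 277) = √(-141) = I*√141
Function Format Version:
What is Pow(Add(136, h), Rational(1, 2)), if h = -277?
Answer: Mul(I, Pow(141, Rational(1, 2))) ≈ Mul(11.874, I)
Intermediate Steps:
Pow(Add(136, h), Rational(1, 2)) = Pow(Add(136, -277), Rational(1, 2)) = Pow(-141, Rational(1, 2)) = Mul(I, Pow(141, Rational(1, 2)))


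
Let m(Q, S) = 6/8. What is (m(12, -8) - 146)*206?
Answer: -59843/2 ≈ -29922.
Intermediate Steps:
m(Q, S) = ¾ (m(Q, S) = 6*(⅛) = ¾)
(m(12, -8) - 146)*206 = (¾ - 146)*206 = -581/4*206 = -59843/2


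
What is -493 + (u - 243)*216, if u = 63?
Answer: -39373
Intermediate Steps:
-493 + (u - 243)*216 = -493 + (63 - 243)*216 = -493 - 180*216 = -493 - 38880 = -39373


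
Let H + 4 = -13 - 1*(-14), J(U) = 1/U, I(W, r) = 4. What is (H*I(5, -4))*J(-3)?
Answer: 4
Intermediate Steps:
J(U) = 1/U
H = -3 (H = -4 + (-13 - 1*(-14)) = -4 + (-13 + 14) = -4 + 1 = -3)
(H*I(5, -4))*J(-3) = -3*4/(-3) = -12*(-⅓) = 4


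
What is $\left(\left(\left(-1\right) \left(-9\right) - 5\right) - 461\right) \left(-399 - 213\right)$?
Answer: $279684$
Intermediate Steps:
$\left(\left(\left(-1\right) \left(-9\right) - 5\right) - 461\right) \left(-399 - 213\right) = \left(\left(9 - 5\right) - 461\right) \left(-612\right) = \left(4 - 461\right) \left(-612\right) = \left(-457\right) \left(-612\right) = 279684$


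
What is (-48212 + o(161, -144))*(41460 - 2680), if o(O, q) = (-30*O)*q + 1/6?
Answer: 75307832110/3 ≈ 2.5103e+10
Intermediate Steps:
o(O, q) = 1/6 - 30*O*q (o(O, q) = -30*O*q + 1/6 = 1/6 - 30*O*q)
(-48212 + o(161, -144))*(41460 - 2680) = (-48212 + (1/6 - 30*161*(-144)))*(41460 - 2680) = (-48212 + (1/6 + 695520))*38780 = (-48212 + 4173121/6)*38780 = (3883849/6)*38780 = 75307832110/3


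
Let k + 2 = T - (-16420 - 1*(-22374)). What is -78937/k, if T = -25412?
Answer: 78937/31368 ≈ 2.5165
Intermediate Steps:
k = -31368 (k = -2 + (-25412 - (-16420 - 1*(-22374))) = -2 + (-25412 - (-16420 + 22374)) = -2 + (-25412 - 1*5954) = -2 + (-25412 - 5954) = -2 - 31366 = -31368)
-78937/k = -78937/(-31368) = -78937*(-1/31368) = 78937/31368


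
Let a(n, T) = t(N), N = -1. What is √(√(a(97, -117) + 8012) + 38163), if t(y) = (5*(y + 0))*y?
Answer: √(38163 + √8017) ≈ 195.58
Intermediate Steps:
t(y) = 5*y² (t(y) = (5*y)*y = 5*y²)
a(n, T) = 5 (a(n, T) = 5*(-1)² = 5*1 = 5)
√(√(a(97, -117) + 8012) + 38163) = √(√(5 + 8012) + 38163) = √(√8017 + 38163) = √(38163 + √8017)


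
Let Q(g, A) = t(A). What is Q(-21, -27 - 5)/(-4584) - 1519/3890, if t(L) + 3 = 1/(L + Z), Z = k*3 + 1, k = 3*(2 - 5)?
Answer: -201589409/517121040 ≈ -0.38983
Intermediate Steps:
k = -9 (k = 3*(-3) = -9)
Z = -26 (Z = -9*3 + 1 = -27 + 1 = -26)
t(L) = -3 + 1/(-26 + L) (t(L) = -3 + 1/(L - 26) = -3 + 1/(-26 + L))
Q(g, A) = (79 - 3*A)/(-26 + A)
Q(-21, -27 - 5)/(-4584) - 1519/3890 = ((79 - 3*(-27 - 5))/(-26 + (-27 - 5)))/(-4584) - 1519/3890 = ((79 - 3*(-32))/(-26 - 32))*(-1/4584) - 1519*1/3890 = ((79 + 96)/(-58))*(-1/4584) - 1519/3890 = -1/58*175*(-1/4584) - 1519/3890 = -175/58*(-1/4584) - 1519/3890 = 175/265872 - 1519/3890 = -201589409/517121040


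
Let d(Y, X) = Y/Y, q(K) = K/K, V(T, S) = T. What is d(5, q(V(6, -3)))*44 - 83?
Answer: -39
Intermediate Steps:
q(K) = 1
d(Y, X) = 1
d(5, q(V(6, -3)))*44 - 83 = 1*44 - 83 = 44 - 83 = -39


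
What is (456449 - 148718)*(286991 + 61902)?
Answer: 107365191783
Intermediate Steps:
(456449 - 148718)*(286991 + 61902) = 307731*348893 = 107365191783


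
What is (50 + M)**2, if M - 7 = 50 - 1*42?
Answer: 4225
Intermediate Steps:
M = 15 (M = 7 + (50 - 1*42) = 7 + (50 - 42) = 7 + 8 = 15)
(50 + M)**2 = (50 + 15)**2 = 65**2 = 4225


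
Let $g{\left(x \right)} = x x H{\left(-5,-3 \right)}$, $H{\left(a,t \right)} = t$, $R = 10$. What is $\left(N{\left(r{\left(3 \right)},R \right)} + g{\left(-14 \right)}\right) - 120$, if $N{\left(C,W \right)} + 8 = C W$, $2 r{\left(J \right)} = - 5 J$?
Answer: $-791$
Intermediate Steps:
$r{\left(J \right)} = - \frac{5 J}{2}$ ($r{\left(J \right)} = \frac{\left(-5\right) J}{2} = - \frac{5 J}{2}$)
$g{\left(x \right)} = - 3 x^{2}$ ($g{\left(x \right)} = x x \left(-3\right) = x^{2} \left(-3\right) = - 3 x^{2}$)
$N{\left(C,W \right)} = -8 + C W$
$\left(N{\left(r{\left(3 \right)},R \right)} + g{\left(-14 \right)}\right) - 120 = \left(\left(-8 + \left(- \frac{5}{2}\right) 3 \cdot 10\right) - 3 \left(-14\right)^{2}\right) - 120 = \left(\left(-8 - 75\right) - 588\right) - 120 = \left(-83 - 588\right) - 120 = -671 - 120 = -791$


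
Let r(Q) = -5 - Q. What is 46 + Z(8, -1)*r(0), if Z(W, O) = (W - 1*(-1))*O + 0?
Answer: 91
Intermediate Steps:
Z(W, O) = O*(1 + W) (Z(W, O) = (W + 1)*O + 0 = (1 + W)*O + 0 = O*(1 + W) + 0 = O*(1 + W))
46 + Z(8, -1)*r(0) = 46 + (-(1 + 8))*(-5 - 1*0) = 46 + (-1*9)*(-5 + 0) = 46 - 9*(-5) = 46 + 45 = 91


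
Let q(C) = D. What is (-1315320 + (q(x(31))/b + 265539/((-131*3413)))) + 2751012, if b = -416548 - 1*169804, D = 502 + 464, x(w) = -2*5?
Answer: 188190241402503963/131079869128 ≈ 1.4357e+6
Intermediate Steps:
x(w) = -10
D = 966
q(C) = 966
b = -586352 (b = -416548 - 169804 = -586352)
(-1315320 + (q(x(31))/b + 265539/((-131*3413)))) + 2751012 = (-1315320 + (966/(-586352) + 265539/((-131*3413)))) + 2751012 = (-1315320 + (966*(-1/586352) + 265539/(-447103))) + 2751012 = (-1315320 + (-483/293176 + 265539*(-1/447103))) + 2751012 = (-1315320 + (-483/293176 - 265539/447103)) + 2751012 = (-1315320 - 78065612613/131079869128) + 2751012 = -172412051527053573/131079869128 + 2751012 = 188190241402503963/131079869128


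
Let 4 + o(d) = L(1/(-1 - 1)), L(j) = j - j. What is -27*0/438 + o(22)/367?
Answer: -4/367 ≈ -0.010899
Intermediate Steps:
L(j) = 0
o(d) = -4 (o(d) = -4 + 0 = -4)
-27*0/438 + o(22)/367 = -27*0/438 - 4/367 = 0*(1/438) - 4*1/367 = 0 - 4/367 = -4/367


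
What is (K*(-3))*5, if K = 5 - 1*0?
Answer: -75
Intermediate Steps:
K = 5 (K = 5 + 0 = 5)
(K*(-3))*5 = (5*(-3))*5 = -15*5 = -75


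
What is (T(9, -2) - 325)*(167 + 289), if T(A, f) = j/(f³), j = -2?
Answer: -148086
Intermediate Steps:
T(A, f) = -2/f³
(T(9, -2) - 325)*(167 + 289) = (-2/(-2)³ - 325)*(167 + 289) = (-2*(-⅛) - 325)*456 = (¼ - 325)*456 = -1299/4*456 = -148086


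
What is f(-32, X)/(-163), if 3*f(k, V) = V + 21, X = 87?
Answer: -36/163 ≈ -0.22086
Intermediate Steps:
f(k, V) = 7 + V/3 (f(k, V) = (V + 21)/3 = (21 + V)/3 = 7 + V/3)
f(-32, X)/(-163) = (7 + (⅓)*87)/(-163) = (7 + 29)*(-1/163) = 36*(-1/163) = -36/163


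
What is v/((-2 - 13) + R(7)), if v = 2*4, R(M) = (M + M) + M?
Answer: 4/3 ≈ 1.3333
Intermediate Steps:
R(M) = 3*M (R(M) = 2*M + M = 3*M)
v = 8
v/((-2 - 13) + R(7)) = 8/((-2 - 13) + 3*7) = 8/(-15 + 21) = 8/6 = 8*(⅙) = 4/3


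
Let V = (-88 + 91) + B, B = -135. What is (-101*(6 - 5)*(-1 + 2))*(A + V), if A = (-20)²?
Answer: -27068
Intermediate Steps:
A = 400
V = -132 (V = (-88 + 91) - 135 = 3 - 135 = -132)
(-101*(6 - 5)*(-1 + 2))*(A + V) = (-101*(6 - 5)*(-1 + 2))*(400 - 132) = -101*268 = -27068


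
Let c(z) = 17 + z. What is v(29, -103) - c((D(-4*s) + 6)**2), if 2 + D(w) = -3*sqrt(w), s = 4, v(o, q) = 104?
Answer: 215 + 96*I ≈ 215.0 + 96.0*I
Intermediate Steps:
D(w) = -2 - 3*sqrt(w)
v(29, -103) - c((D(-4*s) + 6)**2) = 104 - (17 + ((-2 - 3*4*I) + 6)**2) = 104 - (17 + ((-2 - 12*I) + 6)**2) = 104 - (17 + (4 - 12*I)**2) = 104 + (-17 - (4 - 12*I)**2) = 87 - (4 - 12*I)**2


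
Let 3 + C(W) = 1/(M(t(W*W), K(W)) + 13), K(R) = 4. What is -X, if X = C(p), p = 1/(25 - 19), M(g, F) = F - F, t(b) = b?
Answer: 38/13 ≈ 2.9231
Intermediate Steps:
M(g, F) = 0
p = ⅙ (p = 1/6 = ⅙ ≈ 0.16667)
C(W) = -38/13 (C(W) = -3 + 1/(0 + 13) = -3 + 1/13 = -38/13)
X = -38/13 ≈ -2.9231
-X = -1*(-38/13) = 38/13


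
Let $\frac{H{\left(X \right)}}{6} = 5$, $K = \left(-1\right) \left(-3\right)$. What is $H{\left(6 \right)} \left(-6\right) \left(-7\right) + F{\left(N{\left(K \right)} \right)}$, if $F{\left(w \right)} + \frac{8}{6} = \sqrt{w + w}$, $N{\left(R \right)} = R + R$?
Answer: $\frac{3776}{3} + 2 \sqrt{3} \approx 1262.1$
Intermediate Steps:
$K = 3$
$H{\left(X \right)} = 30$ ($H{\left(X \right)} = 6 \cdot 5 = 30$)
$N{\left(R \right)} = 2 R$
$F{\left(w \right)} = - \frac{4}{3} + \sqrt{2} \sqrt{w}$ ($F{\left(w \right)} = - \frac{4}{3} + \sqrt{w + w} = - \frac{4}{3} + \sqrt{2 w} = - \frac{4}{3} + \sqrt{2} \sqrt{w}$)
$H{\left(6 \right)} \left(-6\right) \left(-7\right) + F{\left(N{\left(K \right)} \right)} = 30 \left(-6\right) \left(-7\right) - \left(\frac{4}{3} - \sqrt{2} \sqrt{2 \cdot 3}\right) = \left(-180\right) \left(-7\right) - \left(\frac{4}{3} - \sqrt{2} \sqrt{6}\right) = 1260 - \left(\frac{4}{3} - 2 \sqrt{3}\right) = \frac{3776}{3} + 2 \sqrt{3}$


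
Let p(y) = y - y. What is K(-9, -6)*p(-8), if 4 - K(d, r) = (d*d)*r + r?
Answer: 0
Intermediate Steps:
p(y) = 0
K(d, r) = 4 - r - r*d² (K(d, r) = 4 - ((d*d)*r + r) = 4 - (d²*r + r) = 4 - (r*d² + r) = 4 - (r + r*d²) = 4 + (-r - r*d²) = 4 - r - r*d²)
K(-9, -6)*p(-8) = (4 - 1*(-6) - 1*(-6)*(-9)²)*0 = (4 + 6 - 1*(-6)*81)*0 = (4 + 6 + 486)*0 = 496*0 = 0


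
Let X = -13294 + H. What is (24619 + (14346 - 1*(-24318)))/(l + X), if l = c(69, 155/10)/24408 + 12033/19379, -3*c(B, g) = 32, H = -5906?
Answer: -11224884585321/3405508889867 ≈ -3.2961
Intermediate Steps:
c(B, g) = -32/3 (c(B, g) = -⅓*32 = -32/3)
X = -19200 (X = -13294 - 5906 = -19200)
l = 110060533/177375987 (l = -32/3/24408 + 12033/19379 = -32/3*1/24408 + 12033*(1/19379) = -4/9153 + 12033/19379 = 110060533/177375987 ≈ 0.62049)
(24619 + (14346 - 1*(-24318)))/(l + X) = (24619 + (14346 - 1*(-24318)))/(110060533/177375987 - 19200) = (24619 + (14346 + 24318))/(-3405508889867/177375987) = (24619 + 38664)*(-177375987/3405508889867) = 63283*(-177375987/3405508889867) = -11224884585321/3405508889867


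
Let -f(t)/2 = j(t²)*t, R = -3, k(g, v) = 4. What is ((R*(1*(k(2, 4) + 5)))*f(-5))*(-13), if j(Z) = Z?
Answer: 87750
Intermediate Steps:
f(t) = -2*t³ (f(t) = -2*t²*t = -2*t³)
((R*(1*(k(2, 4) + 5)))*f(-5))*(-13) = ((-3*(4 + 5))*(-2*(-5)³))*(-13) = ((-3*9)*(-2*(-125)))*(-13) = (-3*9*250)*(-13) = -27*250*(-13) = -6750*(-13) = 87750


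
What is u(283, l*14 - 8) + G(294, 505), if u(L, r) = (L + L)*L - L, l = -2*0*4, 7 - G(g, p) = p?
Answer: 159397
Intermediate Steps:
G(g, p) = 7 - p
l = 0 (l = 0*4 = 0)
u(L, r) = -L + 2*L² (u(L, r) = (2*L)*L - L = 2*L² - L = -L + 2*L²)
u(283, l*14 - 8) + G(294, 505) = 283*(-1 + 2*283) + (7 - 1*505) = 283*(-1 + 566) + (7 - 505) = 283*565 - 498 = 159895 - 498 = 159397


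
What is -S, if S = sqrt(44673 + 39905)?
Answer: -sqrt(84578) ≈ -290.82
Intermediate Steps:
S = sqrt(84578) ≈ 290.82
-S = -sqrt(84578)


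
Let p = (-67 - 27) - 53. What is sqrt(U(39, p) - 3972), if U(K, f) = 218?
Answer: I*sqrt(3754) ≈ 61.27*I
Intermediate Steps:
p = -147 (p = -94 - 53 = -147)
sqrt(U(39, p) - 3972) = sqrt(218 - 3972) = sqrt(-3754) = I*sqrt(3754)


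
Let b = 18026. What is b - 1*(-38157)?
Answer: 56183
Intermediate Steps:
b - 1*(-38157) = 18026 - 1*(-38157) = 18026 + 38157 = 56183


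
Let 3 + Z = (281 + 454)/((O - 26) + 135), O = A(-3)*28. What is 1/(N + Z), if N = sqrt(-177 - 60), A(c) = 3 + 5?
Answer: -9768/2927821 - 12321*I*sqrt(237)/2927821 ≈ -0.0033363 - 0.064785*I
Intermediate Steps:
A(c) = 8
O = 224 (O = 8*28 = 224)
Z = -88/111 (Z = -3 + (281 + 454)/((224 - 26) + 135) = -3 + 735/(198 + 135) = -3 + 735/333 = -3 + 735*(1/333) = -3 + 245/111 = -88/111 ≈ -0.79279)
N = I*sqrt(237) (N = sqrt(-237) = I*sqrt(237) ≈ 15.395*I)
1/(N + Z) = 1/(I*sqrt(237) - 88/111) = 1/(-88/111 + I*sqrt(237))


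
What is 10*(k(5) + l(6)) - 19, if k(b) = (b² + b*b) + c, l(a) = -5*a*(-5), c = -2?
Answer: 1961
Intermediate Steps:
l(a) = 25*a
k(b) = -2 + 2*b² (k(b) = (b² + b*b) - 2 = (b² + b²) - 2 = 2*b² - 2 = -2 + 2*b²)
10*(k(5) + l(6)) - 19 = 10*((-2 + 2*5²) + 25*6) - 19 = 10*((-2 + 2*25) + 150) - 19 = 10*((-2 + 50) + 150) - 19 = 10*(48 + 150) - 19 = 10*198 - 19 = 1980 - 19 = 1961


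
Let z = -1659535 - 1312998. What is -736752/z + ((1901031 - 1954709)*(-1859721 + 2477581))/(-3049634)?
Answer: 49293878787694204/4532568851461 ≈ 10875.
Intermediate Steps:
z = -2972533
-736752/z + ((1901031 - 1954709)*(-1859721 + 2477581))/(-3049634) = -736752/(-2972533) + ((1901031 - 1954709)*(-1859721 + 2477581))/(-3049634) = -736752*(-1/2972533) - 53678*617860*(-1/3049634) = 736752/2972533 - 33165489080*(-1/3049634) = 736752/2972533 + 16582744540/1524817 = 49293878787694204/4532568851461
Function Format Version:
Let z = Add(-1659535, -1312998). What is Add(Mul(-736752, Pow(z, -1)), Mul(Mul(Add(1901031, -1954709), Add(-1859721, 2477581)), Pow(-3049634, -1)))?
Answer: Rational(49293878787694204, 4532568851461) ≈ 10875.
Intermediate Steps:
z = -2972533
Add(Mul(-736752, Pow(z, -1)), Mul(Mul(Add(1901031, -1954709), Add(-1859721, 2477581)), Pow(-3049634, -1))) = Add(Mul(-736752, Pow(-2972533, -1)), Mul(Mul(Add(1901031, -1954709), Add(-1859721, 2477581)), Pow(-3049634, -1))) = Add(Mul(-736752, Rational(-1, 2972533)), Mul(Mul(-53678, 617860), Rational(-1, 3049634))) = Add(Rational(736752, 2972533), Mul(-33165489080, Rational(-1, 3049634))) = Add(Rational(736752, 2972533), Rational(16582744540, 1524817)) = Rational(49293878787694204, 4532568851461)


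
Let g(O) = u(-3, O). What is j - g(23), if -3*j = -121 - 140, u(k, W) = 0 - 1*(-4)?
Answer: 83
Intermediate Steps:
u(k, W) = 4 (u(k, W) = 0 + 4 = 4)
g(O) = 4
j = 87 (j = -(-121 - 140)/3 = -1/3*(-261) = 87)
j - g(23) = 87 - 1*4 = 87 - 4 = 83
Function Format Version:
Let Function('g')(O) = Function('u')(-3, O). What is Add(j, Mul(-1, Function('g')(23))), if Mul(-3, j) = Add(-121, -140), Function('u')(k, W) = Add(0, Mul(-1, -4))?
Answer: 83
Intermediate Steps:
Function('u')(k, W) = 4 (Function('u')(k, W) = Add(0, 4) = 4)
Function('g')(O) = 4
j = 87 (j = Mul(Rational(-1, 3), Add(-121, -140)) = Mul(Rational(-1, 3), -261) = 87)
Add(j, Mul(-1, Function('g')(23))) = Add(87, Mul(-1, 4)) = Add(87, -4) = 83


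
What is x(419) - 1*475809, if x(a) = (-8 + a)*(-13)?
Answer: -481152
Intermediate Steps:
x(a) = 104 - 13*a
x(419) - 1*475809 = (104 - 13*419) - 1*475809 = (104 - 5447) - 475809 = -5343 - 475809 = -481152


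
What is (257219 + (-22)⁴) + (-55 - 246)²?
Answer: 582076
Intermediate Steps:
(257219 + (-22)⁴) + (-55 - 246)² = (257219 + 234256) + (-301)² = 491475 + 90601 = 582076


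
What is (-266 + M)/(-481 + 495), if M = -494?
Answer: -380/7 ≈ -54.286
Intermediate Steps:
(-266 + M)/(-481 + 495) = (-266 - 494)/(-481 + 495) = -760/14 = -760*1/14 = -380/7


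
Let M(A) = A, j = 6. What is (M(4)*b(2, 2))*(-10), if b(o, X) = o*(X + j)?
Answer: -640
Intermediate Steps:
b(o, X) = o*(6 + X) (b(o, X) = o*(X + 6) = o*(6 + X))
(M(4)*b(2, 2))*(-10) = (4*(2*(6 + 2)))*(-10) = (4*(2*8))*(-10) = (4*16)*(-10) = 64*(-10) = -640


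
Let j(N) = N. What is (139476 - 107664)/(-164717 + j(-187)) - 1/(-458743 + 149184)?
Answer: -820627167/4253959778 ≈ -0.19291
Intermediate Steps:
(139476 - 107664)/(-164717 + j(-187)) - 1/(-458743 + 149184) = (139476 - 107664)/(-164717 - 187) - 1/(-458743 + 149184) = 31812/(-164904) - 1/(-309559) = 31812*(-1/164904) - 1*(-1/309559) = -2651/13742 + 1/309559 = -820627167/4253959778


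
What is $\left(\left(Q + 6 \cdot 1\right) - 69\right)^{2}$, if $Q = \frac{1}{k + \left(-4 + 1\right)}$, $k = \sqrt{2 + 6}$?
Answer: $4364 + 264 \sqrt{2} \approx 4737.4$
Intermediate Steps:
$k = 2 \sqrt{2}$ ($k = \sqrt{8} = 2 \sqrt{2} \approx 2.8284$)
$Q = \frac{1}{-3 + 2 \sqrt{2}}$ ($Q = \frac{1}{2 \sqrt{2} + \left(-4 + 1\right)} = \frac{1}{2 \sqrt{2} - 3} = \frac{1}{-3 + 2 \sqrt{2}} \approx -5.8284$)
$\left(\left(Q + 6 \cdot 1\right) - 69\right)^{2} = \left(\left(\left(-3 - 2 \sqrt{2}\right) + 6 \cdot 1\right) - 69\right)^{2} = \left(\left(\left(-3 - 2 \sqrt{2}\right) + 6\right) - 69\right)^{2} = \left(\left(3 - 2 \sqrt{2}\right) - 69\right)^{2} = \left(-66 - 2 \sqrt{2}\right)^{2}$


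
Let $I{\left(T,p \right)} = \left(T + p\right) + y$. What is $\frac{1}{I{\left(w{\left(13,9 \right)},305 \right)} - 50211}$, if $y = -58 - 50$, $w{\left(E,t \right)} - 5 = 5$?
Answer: $- \frac{1}{50004} \approx -1.9998 \cdot 10^{-5}$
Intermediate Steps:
$w{\left(E,t \right)} = 10$ ($w{\left(E,t \right)} = 5 + 5 = 10$)
$y = -108$ ($y = -58 - 50 = -108$)
$I{\left(T,p \right)} = -108 + T + p$ ($I{\left(T,p \right)} = \left(T + p\right) - 108 = -108 + T + p$)
$\frac{1}{I{\left(w{\left(13,9 \right)},305 \right)} - 50211} = \frac{1}{\left(-108 + 10 + 305\right) - 50211} = \frac{1}{207 - 50211} = \frac{1}{-50004} = - \frac{1}{50004}$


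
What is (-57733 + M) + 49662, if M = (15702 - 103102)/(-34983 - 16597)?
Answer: -20810739/2579 ≈ -8069.3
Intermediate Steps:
M = 4370/2579 (M = -87400/(-51580) = -87400*(-1/51580) = 4370/2579 ≈ 1.6945)
(-57733 + M) + 49662 = (-57733 + 4370/2579) + 49662 = -148889037/2579 + 49662 = -20810739/2579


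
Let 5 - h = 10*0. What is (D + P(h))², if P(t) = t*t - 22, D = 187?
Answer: 36100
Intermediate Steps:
h = 5 (h = 5 - 10*0 = 5 - 1*0 = 5 + 0 = 5)
P(t) = -22 + t² (P(t) = t² - 22 = -22 + t²)
(D + P(h))² = (187 + (-22 + 5²))² = (187 + (-22 + 25))² = (187 + 3)² = 190² = 36100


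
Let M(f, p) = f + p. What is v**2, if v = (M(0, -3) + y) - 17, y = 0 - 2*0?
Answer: 400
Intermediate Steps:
y = 0 (y = 0 + 0 = 0)
v = -20 (v = ((0 - 3) + 0) - 17 = (-3 + 0) - 17 = -3 - 17 = -20)
v**2 = (-20)**2 = 400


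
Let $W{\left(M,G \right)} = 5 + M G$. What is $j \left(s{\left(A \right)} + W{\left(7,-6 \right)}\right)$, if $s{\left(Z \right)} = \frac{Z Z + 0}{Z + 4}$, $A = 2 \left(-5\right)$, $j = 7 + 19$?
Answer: $- \frac{4186}{3} \approx -1395.3$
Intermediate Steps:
$j = 26$
$A = -10$
$s{\left(Z \right)} = \frac{Z^{2}}{4 + Z}$ ($s{\left(Z \right)} = \frac{Z^{2} + 0}{4 + Z} = \frac{Z^{2}}{4 + Z}$)
$W{\left(M,G \right)} = 5 + G M$
$j \left(s{\left(A \right)} + W{\left(7,-6 \right)}\right) = 26 \left(\frac{\left(-10\right)^{2}}{4 - 10} + \left(5 - 42\right)\right) = 26 \left(\frac{100}{-6} + \left(5 - 42\right)\right) = 26 \left(100 \left(- \frac{1}{6}\right) - 37\right) = 26 \left(- \frac{50}{3} - 37\right) = 26 \left(- \frac{161}{3}\right) = - \frac{4186}{3}$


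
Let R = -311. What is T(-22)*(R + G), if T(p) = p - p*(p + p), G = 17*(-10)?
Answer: 476190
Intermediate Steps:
G = -170
T(p) = p - 2*p² (T(p) = p - p*2*p = p - 2*p²)
T(-22)*(R + G) = (-22*(1 - 2*(-22)))*(-311 - 170) = -22*(1 + 44)*(-481) = -22*45*(-481) = -990*(-481) = 476190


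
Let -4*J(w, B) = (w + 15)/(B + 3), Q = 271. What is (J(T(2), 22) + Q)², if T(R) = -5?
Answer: 7338681/100 ≈ 73387.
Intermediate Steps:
J(w, B) = -(15 + w)/(4*(3 + B)) (J(w, B) = -(w + 15)/(4*(B + 3)) = -(15 + w)/(4*(3 + B)))
(J(T(2), 22) + Q)² = ((-15 - 1*(-5))/(4*(3 + 22)) + 271)² = ((¼)*(-15 + 5)/25 + 271)² = ((¼)*(1/25)*(-10) + 271)² = (-⅒ + 271)² = (2709/10)² = 7338681/100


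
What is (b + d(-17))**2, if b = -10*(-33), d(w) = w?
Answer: 97969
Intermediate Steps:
b = 330
(b + d(-17))**2 = (330 - 17)**2 = 313**2 = 97969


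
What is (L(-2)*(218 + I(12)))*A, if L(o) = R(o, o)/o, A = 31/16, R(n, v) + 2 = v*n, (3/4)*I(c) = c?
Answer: -3627/8 ≈ -453.38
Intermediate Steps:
I(c) = 4*c/3
R(n, v) = -2 + n*v (R(n, v) = -2 + v*n = -2 + n*v)
A = 31/16 (A = 31*(1/16) = 31/16 ≈ 1.9375)
L(o) = (-2 + o**2)/o (L(o) = (-2 + o*o)/o = (-2 + o**2)/o)
(L(-2)*(218 + I(12)))*A = ((-2 - 2/(-2))*(218 + (4/3)*12))*(31/16) = ((-2 - 2*(-1/2))*(218 + 16))*(31/16) = ((-2 + 1)*234)*(31/16) = -1*234*(31/16) = -234*31/16 = -3627/8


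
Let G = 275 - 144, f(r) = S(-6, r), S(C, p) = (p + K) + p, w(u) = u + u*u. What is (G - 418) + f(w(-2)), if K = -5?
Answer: -288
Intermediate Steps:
w(u) = u + u²
S(C, p) = -5 + 2*p (S(C, p) = (p - 5) + p = (-5 + p) + p = -5 + 2*p)
f(r) = -5 + 2*r
G = 131
(G - 418) + f(w(-2)) = (131 - 418) + (-5 + 2*(-2*(1 - 2))) = -287 + (-5 + 2*(-2*(-1))) = -287 + (-5 + 2*2) = -287 + (-5 + 4) = -287 - 1 = -288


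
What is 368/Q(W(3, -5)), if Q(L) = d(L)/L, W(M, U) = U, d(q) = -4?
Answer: 460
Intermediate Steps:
Q(L) = -4/L
368/Q(W(3, -5)) = 368/((-4/(-5))) = 368/((-4*(-⅕))) = 368/(⅘) = 368*(5/4) = 460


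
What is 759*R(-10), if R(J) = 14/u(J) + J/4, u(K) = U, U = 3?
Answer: 3289/2 ≈ 1644.5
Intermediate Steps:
u(K) = 3
R(J) = 14/3 + J/4
759*R(-10) = 759*(14/3 + (1/4)*(-10)) = 759*(14/3 - 5/2) = 759*(13/6) = 3289/2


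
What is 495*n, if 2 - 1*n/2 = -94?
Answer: 95040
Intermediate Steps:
n = 192 (n = 4 - 2*(-94) = 4 + 188 = 192)
495*n = 495*192 = 95040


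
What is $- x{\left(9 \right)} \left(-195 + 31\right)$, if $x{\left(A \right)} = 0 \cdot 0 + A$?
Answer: $1476$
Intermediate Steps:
$x{\left(A \right)} = A$ ($x{\left(A \right)} = 0 + A = A$)
$- x{\left(9 \right)} \left(-195 + 31\right) = - 9 \left(-195 + 31\right) = - 9 \left(-164\right) = \left(-1\right) \left(-1476\right) = 1476$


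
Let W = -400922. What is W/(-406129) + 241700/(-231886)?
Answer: -2596590204/47087814647 ≈ -0.055144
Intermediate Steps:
W/(-406129) + 241700/(-231886) = -400922/(-406129) + 241700/(-231886) = -400922*(-1/406129) + 241700*(-1/231886) = 400922/406129 - 120850/115943 = -2596590204/47087814647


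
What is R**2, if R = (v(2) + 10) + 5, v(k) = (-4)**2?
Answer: 961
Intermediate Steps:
v(k) = 16
R = 31 (R = (16 + 10) + 5 = 26 + 5 = 31)
R**2 = 31**2 = 961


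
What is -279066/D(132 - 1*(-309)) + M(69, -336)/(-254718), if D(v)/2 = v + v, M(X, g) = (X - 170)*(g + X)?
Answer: -3700099/23373 ≈ -158.31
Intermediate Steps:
M(X, g) = (-170 + X)*(X + g)
D(v) = 4*v (D(v) = 2*(v + v) = 2*(2*v) = 4*v)
-279066/D(132 - 1*(-309)) + M(69, -336)/(-254718) = -279066*1/(4*(132 - 1*(-309))) + (69**2 - 170*69 - 170*(-336) + 69*(-336))/(-254718) = -279066*1/(4*(132 + 309)) + (4761 - 11730 + 57120 - 23184)*(-1/254718) = -279066/(4*441) + 26967*(-1/254718) = -279066/1764 - 101/954 = -279066*1/1764 - 101/954 = -46511/294 - 101/954 = -3700099/23373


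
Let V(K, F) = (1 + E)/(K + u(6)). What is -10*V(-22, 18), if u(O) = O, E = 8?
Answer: 45/8 ≈ 5.6250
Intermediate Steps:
V(K, F) = 9/(6 + K) (V(K, F) = (1 + 8)/(K + 6) = 9/(6 + K))
-10*V(-22, 18) = -90/(6 - 22) = -90/(-16) = -90*(-1)/16 = -10*(-9/16) = 45/8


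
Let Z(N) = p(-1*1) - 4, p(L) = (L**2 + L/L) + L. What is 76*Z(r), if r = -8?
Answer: -228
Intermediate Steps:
p(L) = 1 + L + L**2 (p(L) = (L**2 + 1) + L = (1 + L**2) + L = 1 + L + L**2)
Z(N) = -3 (Z(N) = (1 - 1*1 + (-1*1)**2) - 4 = (1 - 1 + (-1)**2) - 4 = (1 - 1 + 1) - 4 = 1 - 4 = -3)
76*Z(r) = 76*(-3) = -228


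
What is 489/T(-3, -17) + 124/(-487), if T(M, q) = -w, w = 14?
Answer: -239879/6818 ≈ -35.183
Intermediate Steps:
T(M, q) = -14 (T(M, q) = -1*14 = -14)
489/T(-3, -17) + 124/(-487) = 489/(-14) + 124/(-487) = 489*(-1/14) + 124*(-1/487) = -489/14 - 124/487 = -239879/6818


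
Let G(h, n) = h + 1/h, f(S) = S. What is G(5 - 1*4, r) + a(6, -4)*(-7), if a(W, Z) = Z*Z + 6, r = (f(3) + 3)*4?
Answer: -152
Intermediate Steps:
r = 24 (r = (3 + 3)*4 = 6*4 = 24)
a(W, Z) = 6 + Z**2 (a(W, Z) = Z**2 + 6 = 6 + Z**2)
G(5 - 1*4, r) + a(6, -4)*(-7) = ((5 - 1*4) + 1/(5 - 1*4)) + (6 + (-4)**2)*(-7) = ((5 - 4) + 1/(5 - 4)) + (6 + 16)*(-7) = (1 + 1/1) + 22*(-7) = (1 + 1) - 154 = 2 - 154 = -152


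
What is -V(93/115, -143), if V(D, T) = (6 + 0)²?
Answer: -36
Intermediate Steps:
V(D, T) = 36 (V(D, T) = 6² = 36)
-V(93/115, -143) = -1*36 = -36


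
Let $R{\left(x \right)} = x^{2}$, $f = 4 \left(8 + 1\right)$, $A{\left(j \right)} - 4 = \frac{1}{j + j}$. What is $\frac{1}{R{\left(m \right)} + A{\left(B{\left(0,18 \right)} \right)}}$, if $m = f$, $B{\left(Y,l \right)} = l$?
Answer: $\frac{36}{46801} \approx 0.00076921$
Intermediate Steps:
$A{\left(j \right)} = 4 + \frac{1}{2 j}$ ($A{\left(j \right)} = 4 + \frac{1}{j + j} = 4 + \frac{1}{2 j}$)
$f = 36$ ($f = 4 \cdot 9 = 36$)
$m = 36$
$\frac{1}{R{\left(m \right)} + A{\left(B{\left(0,18 \right)} \right)}} = \frac{1}{36^{2} + \left(4 + \frac{1}{2 \cdot 18}\right)} = \frac{1}{1296 + \left(4 + \frac{1}{2} \cdot \frac{1}{18}\right)} = \frac{1}{1296 + \left(4 + \frac{1}{36}\right)} = \frac{1}{1296 + \frac{145}{36}} = \frac{1}{\frac{46801}{36}} = \frac{36}{46801}$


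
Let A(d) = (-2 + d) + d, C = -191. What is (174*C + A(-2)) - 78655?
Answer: -111895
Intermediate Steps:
A(d) = -2 + 2*d
(174*C + A(-2)) - 78655 = (174*(-191) + (-2 + 2*(-2))) - 78655 = (-33234 + (-2 - 4)) - 78655 = (-33234 - 6) - 78655 = -33240 - 78655 = -111895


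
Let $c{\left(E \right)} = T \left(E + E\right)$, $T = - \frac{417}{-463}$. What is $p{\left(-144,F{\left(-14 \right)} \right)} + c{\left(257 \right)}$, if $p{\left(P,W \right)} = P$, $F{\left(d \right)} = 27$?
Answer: $\frac{147666}{463} \approx 318.93$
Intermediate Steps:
$T = \frac{417}{463}$ ($T = \left(-417\right) \left(- \frac{1}{463}\right) = \frac{417}{463} \approx 0.90065$)
$c{\left(E \right)} = \frac{834 E}{463}$ ($c{\left(E \right)} = \frac{417 \left(E + E\right)}{463} = \frac{417 \cdot 2 E}{463} = \frac{834 E}{463}$)
$p{\left(-144,F{\left(-14 \right)} \right)} + c{\left(257 \right)} = -144 + \frac{834}{463} \cdot 257 = -144 + \frac{214338}{463} = \frac{147666}{463}$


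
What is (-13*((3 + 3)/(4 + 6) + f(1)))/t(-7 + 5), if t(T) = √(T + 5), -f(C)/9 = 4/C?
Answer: 767*√3/5 ≈ 265.70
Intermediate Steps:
f(C) = -36/C
t(T) = √(5 + T)
(-13*((3 + 3)/(4 + 6) + f(1)))/t(-7 + 5) = (-13*((3 + 3)/(4 + 6) - 36/1))/(√(5 + (-7 + 5))) = (-13*(6/10 - 36*1))/(√(5 - 2)) = (-13*(6*(⅒) - 36))/(√3) = (-13*(⅗ - 36))*(√3/3) = (-13*(-177/5))*(√3/3) = 2301*(√3/3)/5 = 767*√3/5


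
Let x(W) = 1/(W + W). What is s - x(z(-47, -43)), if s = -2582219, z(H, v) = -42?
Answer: -216906395/84 ≈ -2.5822e+6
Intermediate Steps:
x(W) = 1/(2*W)
s - x(z(-47, -43)) = -2582219 - 1/(2*(-42)) = -2582219 - (-1)/(2*42) = -2582219 - 1*(-1/84) = -2582219 + 1/84 = -216906395/84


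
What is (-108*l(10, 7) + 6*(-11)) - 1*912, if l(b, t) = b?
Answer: -2058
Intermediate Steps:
(-108*l(10, 7) + 6*(-11)) - 1*912 = (-108*10 + 6*(-11)) - 1*912 = (-1080 - 66) - 912 = -1146 - 912 = -2058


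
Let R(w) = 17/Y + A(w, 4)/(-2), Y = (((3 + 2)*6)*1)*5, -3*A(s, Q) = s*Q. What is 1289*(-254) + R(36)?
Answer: -49107283/150 ≈ -3.2738e+5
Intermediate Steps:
A(s, Q) = -Q*s/3 (A(s, Q) = -s*Q/3 = -Q*s/3)
Y = 150 (Y = ((5*6)*1)*5 = (30*1)*5 = 30*5 = 150)
R(w) = 17/150 + 2*w/3 (R(w) = 17/150 - ⅓*4*w/(-2) = 17*(1/150) - 4*w/3*(-½) = 17/150 + 2*w/3)
1289*(-254) + R(36) = 1289*(-254) + (17/150 + (⅔)*36) = -327406 + (17/150 + 24) = -327406 + 3617/150 = -49107283/150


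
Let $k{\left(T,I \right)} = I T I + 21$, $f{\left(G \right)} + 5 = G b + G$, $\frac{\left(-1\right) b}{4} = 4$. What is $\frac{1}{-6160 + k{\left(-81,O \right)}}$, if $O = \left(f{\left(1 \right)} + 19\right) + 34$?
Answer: $- \frac{1}{94348} \approx -1.0599 \cdot 10^{-5}$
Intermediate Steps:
$b = -16$ ($b = \left(-4\right) 4 = -16$)
$f{\left(G \right)} = -5 - 15 G$ ($f{\left(G \right)} = -5 + \left(G \left(-16\right) + G\right) = -5 + \left(- 16 G + G\right) = -5 - 15 G$)
$O = 33$ ($O = \left(\left(-5 - 15\right) + 19\right) + 34 = \left(-20 + 19\right) + 34 = -1 + 34 = 33$)
$k{\left(T,I \right)} = 21 + T I^{2}$ ($k{\left(T,I \right)} = T I^{2} + 21 = 21 + T I^{2}$)
$\frac{1}{-6160 + k{\left(-81,O \right)}} = \frac{1}{-6160 + \left(21 - 81 \cdot 33^{2}\right)} = \frac{1}{-6160 + \left(21 - 88209\right)} = \frac{1}{-6160 - 88188} = \frac{1}{-94348} = - \frac{1}{94348}$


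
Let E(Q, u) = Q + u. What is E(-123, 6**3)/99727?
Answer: 3/3217 ≈ 0.00093255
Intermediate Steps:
E(-123, 6**3)/99727 = (-123 + 6**3)/99727 = (-123 + 216)*(1/99727) = 93*(1/99727) = 3/3217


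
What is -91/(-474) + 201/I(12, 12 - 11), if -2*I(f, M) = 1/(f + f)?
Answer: -4573061/474 ≈ -9647.8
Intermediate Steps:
I(f, M) = -1/(4*f) (I(f, M) = -1/(2*(f + f)) = -1/(2*f)/2 = -1/(4*f))
-91/(-474) + 201/I(12, 12 - 11) = -91/(-474) + 201/((-1/4/12)) = -91*(-1/474) + 201/((-1/4*1/12)) = 91/474 + 201/(-1/48) = 91/474 + 201*(-48) = 91/474 - 9648 = -4573061/474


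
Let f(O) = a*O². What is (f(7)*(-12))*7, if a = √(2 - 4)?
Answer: -4116*I*√2 ≈ -5820.9*I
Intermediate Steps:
a = I*√2 (a = √(-2) = I*√2 ≈ 1.4142*I)
f(O) = I*√2*O² (f(O) = (I*√2)*O² = I*√2*O²)
(f(7)*(-12))*7 = ((I*√2*7²)*(-12))*7 = ((I*√2*49)*(-12))*7 = ((49*I*√2)*(-12))*7 = -588*I*√2*7 = -4116*I*√2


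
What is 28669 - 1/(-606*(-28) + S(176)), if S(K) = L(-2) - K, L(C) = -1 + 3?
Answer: 481467185/16794 ≈ 28669.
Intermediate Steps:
L(C) = 2
S(K) = 2 - K
28669 - 1/(-606*(-28) + S(176)) = 28669 - 1/(-606*(-28) + (2 - 1*176)) = 28669 - 1/(16968 + (2 - 176)) = 28669 - 1/(16968 - 174) = 28669 - 1/16794 = 481467185/16794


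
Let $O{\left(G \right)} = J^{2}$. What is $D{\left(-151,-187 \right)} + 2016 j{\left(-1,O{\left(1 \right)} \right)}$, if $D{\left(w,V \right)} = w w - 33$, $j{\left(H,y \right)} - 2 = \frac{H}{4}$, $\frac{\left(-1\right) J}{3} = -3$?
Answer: $26296$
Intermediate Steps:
$J = 9$ ($J = \left(-3\right) \left(-3\right) = 9$)
$O{\left(G \right)} = 81$ ($O{\left(G \right)} = 9^{2} = 81$)
$j{\left(H,y \right)} = 2 + \frac{H}{4}$
$D{\left(w,V \right)} = -33 + w^{2}$ ($D{\left(w,V \right)} = w^{2} - 33 = -33 + w^{2}$)
$D{\left(-151,-187 \right)} + 2016 j{\left(-1,O{\left(1 \right)} \right)} = \left(-33 + \left(-151\right)^{2}\right) + 2016 \left(2 + \frac{1}{4} \left(-1\right)\right) = \left(-33 + 22801\right) + 2016 \left(2 - \frac{1}{4}\right) = 22768 + 2016 \cdot \frac{7}{4} = 22768 + 3528 = 26296$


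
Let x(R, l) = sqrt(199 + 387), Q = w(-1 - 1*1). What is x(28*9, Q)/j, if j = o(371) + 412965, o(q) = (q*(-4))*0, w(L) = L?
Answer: sqrt(586)/412965 ≈ 5.8619e-5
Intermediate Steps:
Q = -2 (Q = -1 - 1*1 = -1 - 1 = -2)
o(q) = 0 (o(q) = -4*q*0 = 0)
x(R, l) = sqrt(586)
j = 412965 (j = 0 + 412965 = 412965)
x(28*9, Q)/j = sqrt(586)/412965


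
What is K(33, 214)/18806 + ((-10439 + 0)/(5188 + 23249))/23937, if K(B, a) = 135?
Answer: 91697707481/12801177796014 ≈ 0.0071632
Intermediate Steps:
K(33, 214)/18806 + ((-10439 + 0)/(5188 + 23249))/23937 = 135/18806 + ((-10439 + 0)/(5188 + 23249))/23937 = 135*(1/18806) - 10439/28437*(1/23937) = 135/18806 - 10439*1/28437*(1/23937) = 135/18806 - 10439/28437*1/23937 = 135/18806 - 10439/680696469 = 91697707481/12801177796014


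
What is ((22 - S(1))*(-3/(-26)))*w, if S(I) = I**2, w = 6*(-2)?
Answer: -378/13 ≈ -29.077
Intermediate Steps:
w = -12
((22 - S(1))*(-3/(-26)))*w = ((22 - 1*1**2)*(-3/(-26)))*(-12) = ((22 - 1*1)*(-3*(-1/26)))*(-12) = ((22 - 1)*(3/26))*(-12) = (21*(3/26))*(-12) = (63/26)*(-12) = -378/13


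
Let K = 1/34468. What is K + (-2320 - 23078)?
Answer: -875418263/34468 ≈ -25398.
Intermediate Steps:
K = 1/34468 ≈ 2.9012e-5
K + (-2320 - 23078) = 1/34468 + (-2320 - 23078) = 1/34468 - 25398 = -875418263/34468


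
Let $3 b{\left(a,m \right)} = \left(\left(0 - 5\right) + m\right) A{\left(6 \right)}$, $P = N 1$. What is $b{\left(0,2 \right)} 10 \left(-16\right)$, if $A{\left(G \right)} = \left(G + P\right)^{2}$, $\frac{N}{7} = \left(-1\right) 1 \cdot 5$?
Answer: $134560$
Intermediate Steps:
$N = -35$ ($N = 7 \left(-1\right) 1 \cdot 5 = 7 \left(\left(-1\right) 5\right) = 7 \left(-5\right) = -35$)
$P = -35$ ($P = \left(-35\right) 1 = -35$)
$A{\left(G \right)} = \left(-35 + G\right)^{2}$ ($A{\left(G \right)} = \left(G - 35\right)^{2} = \left(-35 + G\right)^{2}$)
$b{\left(a,m \right)} = - \frac{4205}{3} + \frac{841 m}{3}$ ($b{\left(a,m \right)} = \frac{\left(\left(0 - 5\right) + m\right) \left(-35 + 6\right)^{2}}{3} = \frac{\left(-5 + m\right) \left(-29\right)^{2}}{3} = \frac{\left(-5 + m\right) 841}{3} = \frac{-4205 + 841 m}{3} = - \frac{4205}{3} + \frac{841 m}{3}$)
$b{\left(0,2 \right)} 10 \left(-16\right) = \left(- \frac{4205}{3} + \frac{841}{3} \cdot 2\right) 10 \left(-16\right) = \left(- \frac{4205}{3} + \frac{1682}{3}\right) 10 \left(-16\right) = \left(-841\right) 10 \left(-16\right) = \left(-8410\right) \left(-16\right) = 134560$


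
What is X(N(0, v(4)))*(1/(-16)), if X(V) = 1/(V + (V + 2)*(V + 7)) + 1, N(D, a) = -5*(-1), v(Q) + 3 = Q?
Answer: -45/712 ≈ -0.063202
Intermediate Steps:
v(Q) = -3 + Q
N(D, a) = 5
X(V) = 1 + 1/(V + (2 + V)*(7 + V)) (X(V) = 1/(V + (2 + V)*(7 + V)) + 1 = 1 + 1/(V + (2 + V)*(7 + V)))
X(N(0, v(4)))*(1/(-16)) = ((15 + 5**2 + 10*5)/(14 + 5**2 + 10*5))*(1/(-16)) = ((15 + 25 + 50)/(14 + 25 + 50))*(1*(-1/16)) = (90/89)*(-1/16) = -45/712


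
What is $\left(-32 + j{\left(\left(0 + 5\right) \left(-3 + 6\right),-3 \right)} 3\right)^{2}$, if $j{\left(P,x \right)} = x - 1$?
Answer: $1936$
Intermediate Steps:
$j{\left(P,x \right)} = -1 + x$
$\left(-32 + j{\left(\left(0 + 5\right) \left(-3 + 6\right),-3 \right)} 3\right)^{2} = \left(-32 + \left(-1 - 3\right) 3\right)^{2} = \left(-32 - 12\right)^{2} = \left(-44\right)^{2} = 1936$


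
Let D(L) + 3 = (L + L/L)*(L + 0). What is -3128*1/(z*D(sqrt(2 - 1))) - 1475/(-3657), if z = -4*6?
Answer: -475154/3657 ≈ -129.93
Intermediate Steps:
z = -24
D(L) = -3 + L*(1 + L) (D(L) = -3 + (L + L/L)*(L + 0) = -3 + (L + 1)*L = -3 + (1 + L)*L = -3 + L*(1 + L))
-3128*1/(z*D(sqrt(2 - 1))) - 1475/(-3657) = -3128*(-1/(24*(-3 + sqrt(2 - 1) + (sqrt(2 - 1))**2))) - 1475/(-3657) = -3128*(-1/(24*(-3 + sqrt(1) + (sqrt(1))**2))) - 1475*(-1/3657) = -3128*(-1/(24*(-3 + 1 + 1**2))) + 1475/3657 = -3128*(-1/(24*(-3 + 1 + 1))) + 1475/3657 = -3128/((-24*(-1))) + 1475/3657 = -3128/24 + 1475/3657 = -3128*1/24 + 1475/3657 = -391/3 + 1475/3657 = -475154/3657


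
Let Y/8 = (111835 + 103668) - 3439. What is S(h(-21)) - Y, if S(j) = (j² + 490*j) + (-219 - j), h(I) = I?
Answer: -1706559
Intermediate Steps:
Y = 1696512 (Y = 8*((111835 + 103668) - 3439) = 8*(215503 - 3439) = 8*212064 = 1696512)
S(j) = -219 + j² + 489*j
S(h(-21)) - Y = (-219 + (-21)² + 489*(-21)) - 1*1696512 = (-219 + 441 - 10269) - 1696512 = -10047 - 1696512 = -1706559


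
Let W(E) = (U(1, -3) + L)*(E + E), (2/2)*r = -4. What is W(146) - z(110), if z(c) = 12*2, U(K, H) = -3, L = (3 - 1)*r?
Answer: -3236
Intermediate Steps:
r = -4
L = -8 (L = (3 - 1)*(-4) = 2*(-4) = -8)
z(c) = 24
W(E) = -22*E (W(E) = (-3 - 8)*(E + E) = -22*E)
W(146) - z(110) = -22*146 - 1*24 = -3212 - 24 = -3236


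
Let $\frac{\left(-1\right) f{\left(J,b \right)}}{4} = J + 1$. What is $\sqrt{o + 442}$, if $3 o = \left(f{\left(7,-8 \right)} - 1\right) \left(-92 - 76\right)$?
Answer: $\sqrt{2290} \approx 47.854$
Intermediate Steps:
$f{\left(J,b \right)} = -4 - 4 J$ ($f{\left(J,b \right)} = - 4 \left(J + 1\right) = - 4 \left(1 + J\right) = -4 - 4 J$)
$o = 1848$ ($o = \frac{\left(\left(-4 - 28\right) - 1\right) \left(-92 - 76\right)}{3} = \frac{\left(\left(-4 - 28\right) - 1\right) \left(-168\right)}{3} = \frac{\left(-32 - 1\right) \left(-168\right)}{3} = \frac{\left(-33\right) \left(-168\right)}{3} = \frac{1}{3} \cdot 5544 = 1848$)
$\sqrt{o + 442} = \sqrt{1848 + 442} = \sqrt{2290}$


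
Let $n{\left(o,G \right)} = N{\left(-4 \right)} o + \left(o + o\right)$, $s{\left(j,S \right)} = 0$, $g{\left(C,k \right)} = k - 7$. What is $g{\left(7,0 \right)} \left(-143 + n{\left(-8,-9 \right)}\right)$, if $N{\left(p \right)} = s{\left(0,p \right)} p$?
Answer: $1113$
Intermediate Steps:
$g{\left(C,k \right)} = -7 + k$
$N{\left(p \right)} = 0$ ($N{\left(p \right)} = 0 p = 0$)
$n{\left(o,G \right)} = 2 o$ ($n{\left(o,G \right)} = 0 o + \left(o + o\right) = 0 + 2 o = 2 o$)
$g{\left(7,0 \right)} \left(-143 + n{\left(-8,-9 \right)}\right) = \left(-7 + 0\right) \left(-143 + 2 \left(-8\right)\right) = - 7 \left(-143 - 16\right) = \left(-7\right) \left(-159\right) = 1113$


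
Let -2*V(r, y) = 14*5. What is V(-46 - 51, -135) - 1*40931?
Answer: -40966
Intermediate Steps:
V(r, y) = -35 (V(r, y) = -7*5 = -½*70 = -35)
V(-46 - 51, -135) - 1*40931 = -35 - 1*40931 = -35 - 40931 = -40966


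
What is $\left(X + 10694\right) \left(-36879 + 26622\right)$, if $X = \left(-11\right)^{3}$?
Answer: $-96036291$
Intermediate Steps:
$X = -1331$
$\left(X + 10694\right) \left(-36879 + 26622\right) = \left(-1331 + 10694\right) \left(-36879 + 26622\right) = 9363 \left(-10257\right) = -96036291$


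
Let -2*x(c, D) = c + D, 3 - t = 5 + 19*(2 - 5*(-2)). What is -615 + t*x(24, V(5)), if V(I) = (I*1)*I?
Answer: 5020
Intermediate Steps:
V(I) = I**2 (V(I) = I*I = I**2)
t = -230 (t = 3 - (5 + 19*(2 - 5*(-2))) = 3 - (5 + 19*(2 + 10)) = 3 - (5 + 19*12) = 3 - (5 + 228) = 3 - 1*233 = 3 - 233 = -230)
x(c, D) = -D/2 - c/2 (x(c, D) = -(c + D)/2 = -(D + c)/2 = -D/2 - c/2)
-615 + t*x(24, V(5)) = -615 - 230*(-1/2*5**2 - 1/2*24) = -615 - 230*(-1/2*25 - 12) = -615 - 230*(-25/2 - 12) = -615 - 230*(-49/2) = -615 + 5635 = 5020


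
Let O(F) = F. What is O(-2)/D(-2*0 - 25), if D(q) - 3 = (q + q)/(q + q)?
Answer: -½ ≈ -0.50000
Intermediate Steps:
D(q) = 4 (D(q) = 3 + (q + q)/(q + q) = 3 + (2*q)/((2*q)) = 3 + (2*q)*(1/(2*q)) = 3 + 1 = 4)
O(-2)/D(-2*0 - 25) = -2/4 = -2*¼ = -½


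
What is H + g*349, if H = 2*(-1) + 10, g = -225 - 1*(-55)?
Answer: -59322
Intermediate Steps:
g = -170 (g = -225 + 55 = -170)
H = 8 (H = -2 + 10 = 8)
H + g*349 = 8 - 170*349 = 8 - 59330 = -59322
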